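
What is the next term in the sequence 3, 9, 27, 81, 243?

Ratios: 9 / 3 = 3.0
This is a geometric sequence with common ratio r = 3.
Next term = 243 * 3 = 729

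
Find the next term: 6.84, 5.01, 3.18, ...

Differences: 5.01 - 6.84 = -1.83
This is an arithmetic sequence with common difference d = -1.83.
Next term = 3.18 + -1.83 = 1.35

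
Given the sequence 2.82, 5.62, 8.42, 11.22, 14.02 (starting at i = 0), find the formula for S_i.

Check differences: 5.62 - 2.82 = 2.8
8.42 - 5.62 = 2.8
Common difference d = 2.8.
First term a = 2.82.
Formula: S_i = 2.82 + 2.80*i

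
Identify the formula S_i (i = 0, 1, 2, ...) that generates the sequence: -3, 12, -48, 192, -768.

Check ratios: 12 / -3 = -4.0
Common ratio r = -4.
First term a = -3.
Formula: S_i = -3 * (-4)^i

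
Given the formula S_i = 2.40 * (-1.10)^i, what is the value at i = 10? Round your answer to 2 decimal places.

S_10 = 2.4 * (-1.1)^10 ≈ 2.4 * 2.5937 ≈ 6.22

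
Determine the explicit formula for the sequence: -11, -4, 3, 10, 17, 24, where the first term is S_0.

Check differences: -4 - -11 = 7
3 - -4 = 7
Common difference d = 7.
First term a = -11.
Formula: S_i = -11 + 7*i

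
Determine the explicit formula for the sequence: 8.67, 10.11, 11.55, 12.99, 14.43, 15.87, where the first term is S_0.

Check differences: 10.11 - 8.67 = 1.44
11.55 - 10.11 = 1.44
Common difference d = 1.44.
First term a = 8.67.
Formula: S_i = 8.67 + 1.44*i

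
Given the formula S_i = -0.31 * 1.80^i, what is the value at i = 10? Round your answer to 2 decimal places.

S_10 = -0.31 * 1.8^10 ≈ -0.31 * 357.0467 ≈ -110.68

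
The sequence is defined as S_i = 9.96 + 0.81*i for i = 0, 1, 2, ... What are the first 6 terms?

This is an arithmetic sequence.
i=0: S_0 = 9.96 + 0.81*0 = 9.96
i=1: S_1 = 9.96 + 0.81*1 = 10.77
i=2: S_2 = 9.96 + 0.81*2 = 11.58
i=3: S_3 = 9.96 + 0.81*3 = 12.39
i=4: S_4 = 9.96 + 0.81*4 = 13.2
i=5: S_5 = 9.96 + 0.81*5 = 14.01
The first 6 terms are: [9.96, 10.77, 11.58, 12.39, 13.2, 14.01]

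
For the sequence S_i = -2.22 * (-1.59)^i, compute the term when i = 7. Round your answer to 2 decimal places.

S_7 = -2.22 * (-1.59)^7 ≈ -2.22 * -25.6909 ≈ 57.03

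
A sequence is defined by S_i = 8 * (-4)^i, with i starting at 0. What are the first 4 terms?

This is a geometric sequence.
i=0: S_0 = 8 * (-4)^0 = 8
i=1: S_1 = 8 * (-4)^1 = -32
i=2: S_2 = 8 * (-4)^2 = 128
i=3: S_3 = 8 * (-4)^3 = -512
The first 4 terms are: [8, -32, 128, -512]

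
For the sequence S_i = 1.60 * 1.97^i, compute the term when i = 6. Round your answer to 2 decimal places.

S_6 = 1.6 * 1.97^6 ≈ 1.6 * 58.4517 ≈ 93.52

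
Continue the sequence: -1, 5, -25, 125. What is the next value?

Ratios: 5 / -1 = -5.0
This is a geometric sequence with common ratio r = -5.
Next term = 125 * -5 = -625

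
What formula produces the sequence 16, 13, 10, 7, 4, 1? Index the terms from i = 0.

Check differences: 13 - 16 = -3
10 - 13 = -3
Common difference d = -3.
First term a = 16.
Formula: S_i = 16 - 3*i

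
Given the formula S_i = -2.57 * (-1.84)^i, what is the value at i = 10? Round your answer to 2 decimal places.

S_10 = -2.57 * (-1.84)^10 ≈ -2.57 * 444.8138 ≈ -1143.17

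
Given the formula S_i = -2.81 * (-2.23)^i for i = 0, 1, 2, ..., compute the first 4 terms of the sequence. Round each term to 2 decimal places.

This is a geometric sequence.
i=0: S_0 = -2.81 * (-2.23)^0 = -2.81
i=1: S_1 = -2.81 * (-2.23)^1 ≈ 6.27
i=2: S_2 = -2.81 * (-2.23)^2 ≈ -13.97
i=3: S_3 = -2.81 * (-2.23)^3 ≈ 31.16
The first 4 terms are: [-2.81, 6.27, -13.97, 31.16]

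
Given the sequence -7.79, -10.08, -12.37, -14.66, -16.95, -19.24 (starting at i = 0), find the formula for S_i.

Check differences: -10.08 - -7.79 = -2.29
-12.37 - -10.08 = -2.29
Common difference d = -2.29.
First term a = -7.79.
Formula: S_i = -7.79 - 2.29*i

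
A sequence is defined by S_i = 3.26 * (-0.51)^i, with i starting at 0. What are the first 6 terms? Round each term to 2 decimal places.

This is a geometric sequence.
i=0: S_0 = 3.26 * (-0.51)^0 = 3.26
i=1: S_1 = 3.26 * (-0.51)^1 ≈ -1.66
i=2: S_2 = 3.26 * (-0.51)^2 ≈ 0.85
i=3: S_3 = 3.26 * (-0.51)^3 ≈ -0.43
i=4: S_4 = 3.26 * (-0.51)^4 ≈ 0.22
i=5: S_5 = 3.26 * (-0.51)^5 ≈ -0.11
The first 6 terms are: [3.26, -1.66, 0.85, -0.43, 0.22, -0.11]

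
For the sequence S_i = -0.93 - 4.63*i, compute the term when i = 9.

S_9 = -0.93 + -4.63*9 = -0.93 + -41.67 = -42.6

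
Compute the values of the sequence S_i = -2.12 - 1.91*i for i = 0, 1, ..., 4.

This is an arithmetic sequence.
i=0: S_0 = -2.12 + -1.91*0 = -2.12
i=1: S_1 = -2.12 + -1.91*1 = -4.03
i=2: S_2 = -2.12 + -1.91*2 = -5.94
i=3: S_3 = -2.12 + -1.91*3 = -7.85
i=4: S_4 = -2.12 + -1.91*4 = -9.76
The first 5 terms are: [-2.12, -4.03, -5.94, -7.85, -9.76]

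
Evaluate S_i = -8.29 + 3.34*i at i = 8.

S_8 = -8.29 + 3.34*8 = -8.29 + 26.72 = 18.43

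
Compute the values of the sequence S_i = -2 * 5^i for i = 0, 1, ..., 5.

This is a geometric sequence.
i=0: S_0 = -2 * 5^0 = -2
i=1: S_1 = -2 * 5^1 = -10
i=2: S_2 = -2 * 5^2 = -50
i=3: S_3 = -2 * 5^3 = -250
i=4: S_4 = -2 * 5^4 = -1250
i=5: S_5 = -2 * 5^5 = -6250
The first 6 terms are: [-2, -10, -50, -250, -1250, -6250]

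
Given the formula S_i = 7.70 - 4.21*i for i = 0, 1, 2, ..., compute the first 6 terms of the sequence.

This is an arithmetic sequence.
i=0: S_0 = 7.7 + -4.21*0 = 7.7
i=1: S_1 = 7.7 + -4.21*1 = 3.49
i=2: S_2 = 7.7 + -4.21*2 = -0.72
i=3: S_3 = 7.7 + -4.21*3 = -4.93
i=4: S_4 = 7.7 + -4.21*4 = -9.14
i=5: S_5 = 7.7 + -4.21*5 = -13.35
The first 6 terms are: [7.7, 3.49, -0.72, -4.93, -9.14, -13.35]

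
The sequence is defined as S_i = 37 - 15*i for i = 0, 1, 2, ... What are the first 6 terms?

This is an arithmetic sequence.
i=0: S_0 = 37 + -15*0 = 37
i=1: S_1 = 37 + -15*1 = 22
i=2: S_2 = 37 + -15*2 = 7
i=3: S_3 = 37 + -15*3 = -8
i=4: S_4 = 37 + -15*4 = -23
i=5: S_5 = 37 + -15*5 = -38
The first 6 terms are: [37, 22, 7, -8, -23, -38]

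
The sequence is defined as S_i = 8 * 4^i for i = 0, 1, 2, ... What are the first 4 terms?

This is a geometric sequence.
i=0: S_0 = 8 * 4^0 = 8
i=1: S_1 = 8 * 4^1 = 32
i=2: S_2 = 8 * 4^2 = 128
i=3: S_3 = 8 * 4^3 = 512
The first 4 terms are: [8, 32, 128, 512]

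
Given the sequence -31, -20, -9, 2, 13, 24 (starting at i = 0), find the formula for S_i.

Check differences: -20 - -31 = 11
-9 - -20 = 11
Common difference d = 11.
First term a = -31.
Formula: S_i = -31 + 11*i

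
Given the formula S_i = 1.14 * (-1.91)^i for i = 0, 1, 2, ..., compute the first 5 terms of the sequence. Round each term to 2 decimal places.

This is a geometric sequence.
i=0: S_0 = 1.14 * (-1.91)^0 = 1.14
i=1: S_1 = 1.14 * (-1.91)^1 ≈ -2.18
i=2: S_2 = 1.14 * (-1.91)^2 ≈ 4.16
i=3: S_3 = 1.14 * (-1.91)^3 ≈ -7.94
i=4: S_4 = 1.14 * (-1.91)^4 ≈ 15.17
The first 5 terms are: [1.14, -2.18, 4.16, -7.94, 15.17]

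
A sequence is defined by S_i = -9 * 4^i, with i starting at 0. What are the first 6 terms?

This is a geometric sequence.
i=0: S_0 = -9 * 4^0 = -9
i=1: S_1 = -9 * 4^1 = -36
i=2: S_2 = -9 * 4^2 = -144
i=3: S_3 = -9 * 4^3 = -576
i=4: S_4 = -9 * 4^4 = -2304
i=5: S_5 = -9 * 4^5 = -9216
The first 6 terms are: [-9, -36, -144, -576, -2304, -9216]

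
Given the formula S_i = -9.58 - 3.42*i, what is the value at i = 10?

S_10 = -9.58 + -3.42*10 = -9.58 + -34.2 = -43.78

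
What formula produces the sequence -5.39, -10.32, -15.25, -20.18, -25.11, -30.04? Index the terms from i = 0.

Check differences: -10.32 - -5.39 = -4.93
-15.25 - -10.32 = -4.93
Common difference d = -4.93.
First term a = -5.39.
Formula: S_i = -5.39 - 4.93*i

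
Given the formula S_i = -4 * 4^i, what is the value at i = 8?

S_8 = -4 * 4^8 = -4 * 65536 = -262144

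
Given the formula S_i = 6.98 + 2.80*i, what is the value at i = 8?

S_8 = 6.98 + 2.8*8 = 6.98 + 22.4 = 29.38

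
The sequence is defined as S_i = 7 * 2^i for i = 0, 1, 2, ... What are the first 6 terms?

This is a geometric sequence.
i=0: S_0 = 7 * 2^0 = 7
i=1: S_1 = 7 * 2^1 = 14
i=2: S_2 = 7 * 2^2 = 28
i=3: S_3 = 7 * 2^3 = 56
i=4: S_4 = 7 * 2^4 = 112
i=5: S_5 = 7 * 2^5 = 224
The first 6 terms are: [7, 14, 28, 56, 112, 224]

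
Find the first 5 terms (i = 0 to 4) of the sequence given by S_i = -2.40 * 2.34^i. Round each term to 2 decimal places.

This is a geometric sequence.
i=0: S_0 = -2.4 * 2.34^0 = -2.4
i=1: S_1 = -2.4 * 2.34^1 ≈ -5.62
i=2: S_2 = -2.4 * 2.34^2 ≈ -13.14
i=3: S_3 = -2.4 * 2.34^3 ≈ -30.75
i=4: S_4 = -2.4 * 2.34^4 ≈ -71.96
The first 5 terms are: [-2.4, -5.62, -13.14, -30.75, -71.96]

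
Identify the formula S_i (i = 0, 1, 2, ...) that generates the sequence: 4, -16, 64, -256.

Check ratios: -16 / 4 = -4.0
Common ratio r = -4.
First term a = 4.
Formula: S_i = 4 * (-4)^i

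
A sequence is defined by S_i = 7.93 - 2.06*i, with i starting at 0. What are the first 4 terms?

This is an arithmetic sequence.
i=0: S_0 = 7.93 + -2.06*0 = 7.93
i=1: S_1 = 7.93 + -2.06*1 = 5.87
i=2: S_2 = 7.93 + -2.06*2 = 3.81
i=3: S_3 = 7.93 + -2.06*3 = 1.75
The first 4 terms are: [7.93, 5.87, 3.81, 1.75]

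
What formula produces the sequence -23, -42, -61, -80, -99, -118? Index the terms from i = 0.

Check differences: -42 - -23 = -19
-61 - -42 = -19
Common difference d = -19.
First term a = -23.
Formula: S_i = -23 - 19*i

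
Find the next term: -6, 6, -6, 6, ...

Ratios: 6 / -6 = -1.0
This is a geometric sequence with common ratio r = -1.
Next term = 6 * -1 = -6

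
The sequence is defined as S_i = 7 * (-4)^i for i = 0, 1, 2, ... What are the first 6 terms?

This is a geometric sequence.
i=0: S_0 = 7 * (-4)^0 = 7
i=1: S_1 = 7 * (-4)^1 = -28
i=2: S_2 = 7 * (-4)^2 = 112
i=3: S_3 = 7 * (-4)^3 = -448
i=4: S_4 = 7 * (-4)^4 = 1792
i=5: S_5 = 7 * (-4)^5 = -7168
The first 6 terms are: [7, -28, 112, -448, 1792, -7168]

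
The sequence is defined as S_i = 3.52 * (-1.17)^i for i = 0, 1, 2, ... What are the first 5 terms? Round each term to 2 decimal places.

This is a geometric sequence.
i=0: S_0 = 3.52 * (-1.17)^0 = 3.52
i=1: S_1 = 3.52 * (-1.17)^1 ≈ -4.12
i=2: S_2 = 3.52 * (-1.17)^2 ≈ 4.82
i=3: S_3 = 3.52 * (-1.17)^3 ≈ -5.64
i=4: S_4 = 3.52 * (-1.17)^4 ≈ 6.6
The first 5 terms are: [3.52, -4.12, 4.82, -5.64, 6.6]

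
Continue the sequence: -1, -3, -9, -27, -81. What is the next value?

Ratios: -3 / -1 = 3.0
This is a geometric sequence with common ratio r = 3.
Next term = -81 * 3 = -243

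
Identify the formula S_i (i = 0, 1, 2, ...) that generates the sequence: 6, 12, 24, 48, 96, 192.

Check ratios: 12 / 6 = 2.0
Common ratio r = 2.
First term a = 6.
Formula: S_i = 6 * 2^i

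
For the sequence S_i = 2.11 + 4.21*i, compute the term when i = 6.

S_6 = 2.11 + 4.21*6 = 2.11 + 25.26 = 27.37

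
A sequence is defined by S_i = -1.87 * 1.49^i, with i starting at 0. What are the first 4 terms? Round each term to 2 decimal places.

This is a geometric sequence.
i=0: S_0 = -1.87 * 1.49^0 = -1.87
i=1: S_1 = -1.87 * 1.49^1 ≈ -2.79
i=2: S_2 = -1.87 * 1.49^2 ≈ -4.15
i=3: S_3 = -1.87 * 1.49^3 ≈ -6.19
The first 4 terms are: [-1.87, -2.79, -4.15, -6.19]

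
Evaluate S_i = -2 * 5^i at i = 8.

S_8 = -2 * 5^8 = -2 * 390625 = -781250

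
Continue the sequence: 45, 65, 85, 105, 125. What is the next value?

Differences: 65 - 45 = 20
This is an arithmetic sequence with common difference d = 20.
Next term = 125 + 20 = 145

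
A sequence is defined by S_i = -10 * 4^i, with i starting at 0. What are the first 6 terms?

This is a geometric sequence.
i=0: S_0 = -10 * 4^0 = -10
i=1: S_1 = -10 * 4^1 = -40
i=2: S_2 = -10 * 4^2 = -160
i=3: S_3 = -10 * 4^3 = -640
i=4: S_4 = -10 * 4^4 = -2560
i=5: S_5 = -10 * 4^5 = -10240
The first 6 terms are: [-10, -40, -160, -640, -2560, -10240]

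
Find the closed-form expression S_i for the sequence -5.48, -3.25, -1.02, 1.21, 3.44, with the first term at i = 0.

Check differences: -3.25 - -5.48 = 2.23
-1.02 - -3.25 = 2.23
Common difference d = 2.23.
First term a = -5.48.
Formula: S_i = -5.48 + 2.23*i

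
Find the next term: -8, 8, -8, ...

Ratios: 8 / -8 = -1.0
This is a geometric sequence with common ratio r = -1.
Next term = -8 * -1 = 8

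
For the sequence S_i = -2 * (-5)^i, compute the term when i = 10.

S_10 = -2 * (-5)^10 = -2 * 9765625 = -19531250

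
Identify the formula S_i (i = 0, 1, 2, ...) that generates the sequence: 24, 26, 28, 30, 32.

Check differences: 26 - 24 = 2
28 - 26 = 2
Common difference d = 2.
First term a = 24.
Formula: S_i = 24 + 2*i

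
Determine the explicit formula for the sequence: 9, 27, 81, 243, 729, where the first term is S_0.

Check ratios: 27 / 9 = 3.0
Common ratio r = 3.
First term a = 9.
Formula: S_i = 9 * 3^i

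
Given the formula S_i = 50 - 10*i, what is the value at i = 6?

S_6 = 50 + -10*6 = 50 + -60 = -10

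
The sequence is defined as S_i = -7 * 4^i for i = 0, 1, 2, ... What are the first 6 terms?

This is a geometric sequence.
i=0: S_0 = -7 * 4^0 = -7
i=1: S_1 = -7 * 4^1 = -28
i=2: S_2 = -7 * 4^2 = -112
i=3: S_3 = -7 * 4^3 = -448
i=4: S_4 = -7 * 4^4 = -1792
i=5: S_5 = -7 * 4^5 = -7168
The first 6 terms are: [-7, -28, -112, -448, -1792, -7168]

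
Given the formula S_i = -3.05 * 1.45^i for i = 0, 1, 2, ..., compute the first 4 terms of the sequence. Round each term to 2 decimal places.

This is a geometric sequence.
i=0: S_0 = -3.05 * 1.45^0 = -3.05
i=1: S_1 = -3.05 * 1.45^1 ≈ -4.42
i=2: S_2 = -3.05 * 1.45^2 ≈ -6.41
i=3: S_3 = -3.05 * 1.45^3 ≈ -9.3
The first 4 terms are: [-3.05, -4.42, -6.41, -9.3]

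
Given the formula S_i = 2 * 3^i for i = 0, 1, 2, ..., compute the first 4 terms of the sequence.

This is a geometric sequence.
i=0: S_0 = 2 * 3^0 = 2
i=1: S_1 = 2 * 3^1 = 6
i=2: S_2 = 2 * 3^2 = 18
i=3: S_3 = 2 * 3^3 = 54
The first 4 terms are: [2, 6, 18, 54]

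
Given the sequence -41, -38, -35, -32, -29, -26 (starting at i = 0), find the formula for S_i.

Check differences: -38 - -41 = 3
-35 - -38 = 3
Common difference d = 3.
First term a = -41.
Formula: S_i = -41 + 3*i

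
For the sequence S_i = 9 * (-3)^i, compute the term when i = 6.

S_6 = 9 * (-3)^6 = 9 * 729 = 6561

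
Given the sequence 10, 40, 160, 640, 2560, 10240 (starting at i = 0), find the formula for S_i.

Check ratios: 40 / 10 = 4.0
Common ratio r = 4.
First term a = 10.
Formula: S_i = 10 * 4^i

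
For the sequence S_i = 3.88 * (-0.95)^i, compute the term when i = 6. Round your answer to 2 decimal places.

S_6 = 3.88 * (-0.95)^6 ≈ 3.88 * 0.7351 ≈ 2.85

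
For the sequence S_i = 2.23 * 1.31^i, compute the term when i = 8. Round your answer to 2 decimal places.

S_8 = 2.23 * 1.31^8 ≈ 2.23 * 8.673 ≈ 19.34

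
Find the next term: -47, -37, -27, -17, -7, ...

Differences: -37 - -47 = 10
This is an arithmetic sequence with common difference d = 10.
Next term = -7 + 10 = 3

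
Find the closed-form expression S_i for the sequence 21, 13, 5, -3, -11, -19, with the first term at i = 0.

Check differences: 13 - 21 = -8
5 - 13 = -8
Common difference d = -8.
First term a = 21.
Formula: S_i = 21 - 8*i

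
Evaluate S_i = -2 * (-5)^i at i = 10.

S_10 = -2 * (-5)^10 = -2 * 9765625 = -19531250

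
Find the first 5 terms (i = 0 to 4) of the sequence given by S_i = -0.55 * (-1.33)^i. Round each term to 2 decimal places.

This is a geometric sequence.
i=0: S_0 = -0.55 * (-1.33)^0 = -0.55
i=1: S_1 = -0.55 * (-1.33)^1 ≈ 0.73
i=2: S_2 = -0.55 * (-1.33)^2 ≈ -0.97
i=3: S_3 = -0.55 * (-1.33)^3 ≈ 1.29
i=4: S_4 = -0.55 * (-1.33)^4 ≈ -1.72
The first 5 terms are: [-0.55, 0.73, -0.97, 1.29, -1.72]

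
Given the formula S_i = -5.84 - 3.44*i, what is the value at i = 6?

S_6 = -5.84 + -3.44*6 = -5.84 + -20.64 = -26.48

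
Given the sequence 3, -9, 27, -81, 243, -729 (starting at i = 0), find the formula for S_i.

Check ratios: -9 / 3 = -3.0
Common ratio r = -3.
First term a = 3.
Formula: S_i = 3 * (-3)^i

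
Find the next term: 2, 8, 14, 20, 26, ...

Differences: 8 - 2 = 6
This is an arithmetic sequence with common difference d = 6.
Next term = 26 + 6 = 32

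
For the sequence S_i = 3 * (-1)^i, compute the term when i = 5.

S_5 = 3 * (-1)^5 = 3 * -1 = -3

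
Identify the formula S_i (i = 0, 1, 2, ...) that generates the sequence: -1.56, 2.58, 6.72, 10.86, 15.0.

Check differences: 2.58 - -1.56 = 4.14
6.72 - 2.58 = 4.14
Common difference d = 4.14.
First term a = -1.56.
Formula: S_i = -1.56 + 4.14*i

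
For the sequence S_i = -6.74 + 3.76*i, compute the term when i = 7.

S_7 = -6.74 + 3.76*7 = -6.74 + 26.32 = 19.58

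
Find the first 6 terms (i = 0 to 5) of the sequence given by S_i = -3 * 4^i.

This is a geometric sequence.
i=0: S_0 = -3 * 4^0 = -3
i=1: S_1 = -3 * 4^1 = -12
i=2: S_2 = -3 * 4^2 = -48
i=3: S_3 = -3 * 4^3 = -192
i=4: S_4 = -3 * 4^4 = -768
i=5: S_5 = -3 * 4^5 = -3072
The first 6 terms are: [-3, -12, -48, -192, -768, -3072]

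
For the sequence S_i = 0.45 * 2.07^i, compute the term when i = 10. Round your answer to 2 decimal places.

S_10 = 0.45 * 2.07^10 ≈ 0.45 * 1444.4531 ≈ 650.0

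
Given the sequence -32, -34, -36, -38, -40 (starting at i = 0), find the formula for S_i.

Check differences: -34 - -32 = -2
-36 - -34 = -2
Common difference d = -2.
First term a = -32.
Formula: S_i = -32 - 2*i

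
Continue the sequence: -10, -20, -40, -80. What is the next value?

Ratios: -20 / -10 = 2.0
This is a geometric sequence with common ratio r = 2.
Next term = -80 * 2 = -160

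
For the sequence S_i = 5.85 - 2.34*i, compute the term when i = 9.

S_9 = 5.85 + -2.34*9 = 5.85 + -21.06 = -15.21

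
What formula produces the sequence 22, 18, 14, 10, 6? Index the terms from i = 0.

Check differences: 18 - 22 = -4
14 - 18 = -4
Common difference d = -4.
First term a = 22.
Formula: S_i = 22 - 4*i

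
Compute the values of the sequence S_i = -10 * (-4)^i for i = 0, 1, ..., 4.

This is a geometric sequence.
i=0: S_0 = -10 * (-4)^0 = -10
i=1: S_1 = -10 * (-4)^1 = 40
i=2: S_2 = -10 * (-4)^2 = -160
i=3: S_3 = -10 * (-4)^3 = 640
i=4: S_4 = -10 * (-4)^4 = -2560
The first 5 terms are: [-10, 40, -160, 640, -2560]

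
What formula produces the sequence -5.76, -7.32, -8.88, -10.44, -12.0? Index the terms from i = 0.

Check differences: -7.32 - -5.76 = -1.56
-8.88 - -7.32 = -1.56
Common difference d = -1.56.
First term a = -5.76.
Formula: S_i = -5.76 - 1.56*i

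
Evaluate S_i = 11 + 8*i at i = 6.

S_6 = 11 + 8*6 = 11 + 48 = 59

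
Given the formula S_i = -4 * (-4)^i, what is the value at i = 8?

S_8 = -4 * (-4)^8 = -4 * 65536 = -262144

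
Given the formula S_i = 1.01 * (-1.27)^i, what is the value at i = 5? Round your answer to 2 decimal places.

S_5 = 1.01 * (-1.27)^5 ≈ 1.01 * -3.3038 ≈ -3.34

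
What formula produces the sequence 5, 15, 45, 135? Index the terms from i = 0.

Check ratios: 15 / 5 = 3.0
Common ratio r = 3.
First term a = 5.
Formula: S_i = 5 * 3^i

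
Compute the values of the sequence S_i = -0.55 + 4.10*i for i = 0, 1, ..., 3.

This is an arithmetic sequence.
i=0: S_0 = -0.55 + 4.1*0 = -0.55
i=1: S_1 = -0.55 + 4.1*1 = 3.55
i=2: S_2 = -0.55 + 4.1*2 = 7.65
i=3: S_3 = -0.55 + 4.1*3 = 11.75
The first 4 terms are: [-0.55, 3.55, 7.65, 11.75]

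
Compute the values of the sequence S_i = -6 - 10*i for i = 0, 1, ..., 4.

This is an arithmetic sequence.
i=0: S_0 = -6 + -10*0 = -6
i=1: S_1 = -6 + -10*1 = -16
i=2: S_2 = -6 + -10*2 = -26
i=3: S_3 = -6 + -10*3 = -36
i=4: S_4 = -6 + -10*4 = -46
The first 5 terms are: [-6, -16, -26, -36, -46]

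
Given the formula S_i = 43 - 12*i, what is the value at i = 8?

S_8 = 43 + -12*8 = 43 + -96 = -53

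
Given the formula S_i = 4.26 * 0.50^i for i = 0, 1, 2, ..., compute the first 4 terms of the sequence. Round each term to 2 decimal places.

This is a geometric sequence.
i=0: S_0 = 4.26 * 0.5^0 = 4.26
i=1: S_1 = 4.26 * 0.5^1 = 2.13
i=2: S_2 = 4.26 * 0.5^2 ≈ 1.07
i=3: S_3 = 4.26 * 0.5^3 ≈ 0.53
The first 4 terms are: [4.26, 2.13, 1.07, 0.53]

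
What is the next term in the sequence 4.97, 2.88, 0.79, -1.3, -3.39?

Differences: 2.88 - 4.97 = -2.09
This is an arithmetic sequence with common difference d = -2.09.
Next term = -3.39 + -2.09 = -5.48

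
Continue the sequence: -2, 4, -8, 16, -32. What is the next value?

Ratios: 4 / -2 = -2.0
This is a geometric sequence with common ratio r = -2.
Next term = -32 * -2 = 64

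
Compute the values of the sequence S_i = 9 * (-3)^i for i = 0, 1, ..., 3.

This is a geometric sequence.
i=0: S_0 = 9 * (-3)^0 = 9
i=1: S_1 = 9 * (-3)^1 = -27
i=2: S_2 = 9 * (-3)^2 = 81
i=3: S_3 = 9 * (-3)^3 = -243
The first 4 terms are: [9, -27, 81, -243]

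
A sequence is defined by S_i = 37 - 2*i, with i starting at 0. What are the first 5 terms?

This is an arithmetic sequence.
i=0: S_0 = 37 + -2*0 = 37
i=1: S_1 = 37 + -2*1 = 35
i=2: S_2 = 37 + -2*2 = 33
i=3: S_3 = 37 + -2*3 = 31
i=4: S_4 = 37 + -2*4 = 29
The first 5 terms are: [37, 35, 33, 31, 29]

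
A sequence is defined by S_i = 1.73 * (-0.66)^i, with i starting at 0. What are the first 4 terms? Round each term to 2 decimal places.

This is a geometric sequence.
i=0: S_0 = 1.73 * (-0.66)^0 = 1.73
i=1: S_1 = 1.73 * (-0.66)^1 ≈ -1.14
i=2: S_2 = 1.73 * (-0.66)^2 ≈ 0.75
i=3: S_3 = 1.73 * (-0.66)^3 ≈ -0.5
The first 4 terms are: [1.73, -1.14, 0.75, -0.5]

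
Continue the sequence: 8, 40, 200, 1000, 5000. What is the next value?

Ratios: 40 / 8 = 5.0
This is a geometric sequence with common ratio r = 5.
Next term = 5000 * 5 = 25000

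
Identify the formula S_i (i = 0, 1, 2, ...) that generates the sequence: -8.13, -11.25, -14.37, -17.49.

Check differences: -11.25 - -8.13 = -3.12
-14.37 - -11.25 = -3.12
Common difference d = -3.12.
First term a = -8.13.
Formula: S_i = -8.13 - 3.12*i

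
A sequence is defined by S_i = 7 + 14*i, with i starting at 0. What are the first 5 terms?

This is an arithmetic sequence.
i=0: S_0 = 7 + 14*0 = 7
i=1: S_1 = 7 + 14*1 = 21
i=2: S_2 = 7 + 14*2 = 35
i=3: S_3 = 7 + 14*3 = 49
i=4: S_4 = 7 + 14*4 = 63
The first 5 terms are: [7, 21, 35, 49, 63]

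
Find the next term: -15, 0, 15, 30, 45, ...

Differences: 0 - -15 = 15
This is an arithmetic sequence with common difference d = 15.
Next term = 45 + 15 = 60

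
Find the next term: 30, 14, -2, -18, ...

Differences: 14 - 30 = -16
This is an arithmetic sequence with common difference d = -16.
Next term = -18 + -16 = -34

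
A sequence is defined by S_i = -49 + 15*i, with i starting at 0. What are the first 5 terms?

This is an arithmetic sequence.
i=0: S_0 = -49 + 15*0 = -49
i=1: S_1 = -49 + 15*1 = -34
i=2: S_2 = -49 + 15*2 = -19
i=3: S_3 = -49 + 15*3 = -4
i=4: S_4 = -49 + 15*4 = 11
The first 5 terms are: [-49, -34, -19, -4, 11]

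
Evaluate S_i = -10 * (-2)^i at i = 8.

S_8 = -10 * (-2)^8 = -10 * 256 = -2560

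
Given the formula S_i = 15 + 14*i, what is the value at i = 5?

S_5 = 15 + 14*5 = 15 + 70 = 85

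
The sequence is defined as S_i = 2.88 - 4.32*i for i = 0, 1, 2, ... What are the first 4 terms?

This is an arithmetic sequence.
i=0: S_0 = 2.88 + -4.32*0 = 2.88
i=1: S_1 = 2.88 + -4.32*1 = -1.44
i=2: S_2 = 2.88 + -4.32*2 = -5.76
i=3: S_3 = 2.88 + -4.32*3 = -10.08
The first 4 terms are: [2.88, -1.44, -5.76, -10.08]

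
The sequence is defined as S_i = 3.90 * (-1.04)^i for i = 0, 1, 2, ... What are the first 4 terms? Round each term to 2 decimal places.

This is a geometric sequence.
i=0: S_0 = 3.9 * (-1.04)^0 = 3.9
i=1: S_1 = 3.9 * (-1.04)^1 ≈ -4.06
i=2: S_2 = 3.9 * (-1.04)^2 ≈ 4.22
i=3: S_3 = 3.9 * (-1.04)^3 ≈ -4.39
The first 4 terms are: [3.9, -4.06, 4.22, -4.39]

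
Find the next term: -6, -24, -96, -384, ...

Ratios: -24 / -6 = 4.0
This is a geometric sequence with common ratio r = 4.
Next term = -384 * 4 = -1536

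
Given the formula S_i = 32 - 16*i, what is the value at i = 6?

S_6 = 32 + -16*6 = 32 + -96 = -64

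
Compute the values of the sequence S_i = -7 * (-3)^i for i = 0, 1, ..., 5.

This is a geometric sequence.
i=0: S_0 = -7 * (-3)^0 = -7
i=1: S_1 = -7 * (-3)^1 = 21
i=2: S_2 = -7 * (-3)^2 = -63
i=3: S_3 = -7 * (-3)^3 = 189
i=4: S_4 = -7 * (-3)^4 = -567
i=5: S_5 = -7 * (-3)^5 = 1701
The first 6 terms are: [-7, 21, -63, 189, -567, 1701]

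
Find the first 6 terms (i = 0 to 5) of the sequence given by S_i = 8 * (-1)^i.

This is a geometric sequence.
i=0: S_0 = 8 * (-1)^0 = 8
i=1: S_1 = 8 * (-1)^1 = -8
i=2: S_2 = 8 * (-1)^2 = 8
i=3: S_3 = 8 * (-1)^3 = -8
i=4: S_4 = 8 * (-1)^4 = 8
i=5: S_5 = 8 * (-1)^5 = -8
The first 6 terms are: [8, -8, 8, -8, 8, -8]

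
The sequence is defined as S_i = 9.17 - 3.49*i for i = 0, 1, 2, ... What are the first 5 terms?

This is an arithmetic sequence.
i=0: S_0 = 9.17 + -3.49*0 = 9.17
i=1: S_1 = 9.17 + -3.49*1 = 5.68
i=2: S_2 = 9.17 + -3.49*2 = 2.19
i=3: S_3 = 9.17 + -3.49*3 = -1.3
i=4: S_4 = 9.17 + -3.49*4 = -4.79
The first 5 terms are: [9.17, 5.68, 2.19, -1.3, -4.79]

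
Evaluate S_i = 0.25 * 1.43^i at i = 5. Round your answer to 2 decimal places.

S_5 = 0.25 * 1.43^5 ≈ 0.25 * 5.9797 ≈ 1.49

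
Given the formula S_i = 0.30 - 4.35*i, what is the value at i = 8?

S_8 = 0.3 + -4.35*8 = 0.3 + -34.8 = -34.5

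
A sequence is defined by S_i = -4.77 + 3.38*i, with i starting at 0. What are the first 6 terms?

This is an arithmetic sequence.
i=0: S_0 = -4.77 + 3.38*0 = -4.77
i=1: S_1 = -4.77 + 3.38*1 = -1.39
i=2: S_2 = -4.77 + 3.38*2 = 1.99
i=3: S_3 = -4.77 + 3.38*3 = 5.37
i=4: S_4 = -4.77 + 3.38*4 = 8.75
i=5: S_5 = -4.77 + 3.38*5 = 12.13
The first 6 terms are: [-4.77, -1.39, 1.99, 5.37, 8.75, 12.13]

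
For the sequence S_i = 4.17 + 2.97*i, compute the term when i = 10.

S_10 = 4.17 + 2.97*10 = 4.17 + 29.7 = 33.87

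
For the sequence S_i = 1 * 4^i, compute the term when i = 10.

S_10 = 1 * 4^10 = 1 * 1048576 = 1048576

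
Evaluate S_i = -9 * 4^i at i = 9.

S_9 = -9 * 4^9 = -9 * 262144 = -2359296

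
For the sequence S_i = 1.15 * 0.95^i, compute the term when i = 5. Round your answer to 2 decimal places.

S_5 = 1.15 * 0.95^5 ≈ 1.15 * 0.7738 ≈ 0.89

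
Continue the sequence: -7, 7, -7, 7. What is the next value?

Ratios: 7 / -7 = -1.0
This is a geometric sequence with common ratio r = -1.
Next term = 7 * -1 = -7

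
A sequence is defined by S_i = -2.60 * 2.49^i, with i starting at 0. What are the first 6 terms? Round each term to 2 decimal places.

This is a geometric sequence.
i=0: S_0 = -2.6 * 2.49^0 = -2.6
i=1: S_1 = -2.6 * 2.49^1 ≈ -6.47
i=2: S_2 = -2.6 * 2.49^2 ≈ -16.12
i=3: S_3 = -2.6 * 2.49^3 ≈ -40.14
i=4: S_4 = -2.6 * 2.49^4 ≈ -99.95
i=5: S_5 = -2.6 * 2.49^5 ≈ -248.87
The first 6 terms are: [-2.6, -6.47, -16.12, -40.14, -99.95, -248.87]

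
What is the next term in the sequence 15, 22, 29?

Differences: 22 - 15 = 7
This is an arithmetic sequence with common difference d = 7.
Next term = 29 + 7 = 36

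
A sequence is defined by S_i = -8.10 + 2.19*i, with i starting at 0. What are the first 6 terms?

This is an arithmetic sequence.
i=0: S_0 = -8.1 + 2.19*0 = -8.1
i=1: S_1 = -8.1 + 2.19*1 = -5.91
i=2: S_2 = -8.1 + 2.19*2 = -3.72
i=3: S_3 = -8.1 + 2.19*3 = -1.53
i=4: S_4 = -8.1 + 2.19*4 = 0.66
i=5: S_5 = -8.1 + 2.19*5 = 2.85
The first 6 terms are: [-8.1, -5.91, -3.72, -1.53, 0.66, 2.85]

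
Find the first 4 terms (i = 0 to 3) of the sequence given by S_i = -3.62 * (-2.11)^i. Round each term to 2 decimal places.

This is a geometric sequence.
i=0: S_0 = -3.62 * (-2.11)^0 = -3.62
i=1: S_1 = -3.62 * (-2.11)^1 ≈ 7.64
i=2: S_2 = -3.62 * (-2.11)^2 ≈ -16.12
i=3: S_3 = -3.62 * (-2.11)^3 ≈ 34.01
The first 4 terms are: [-3.62, 7.64, -16.12, 34.01]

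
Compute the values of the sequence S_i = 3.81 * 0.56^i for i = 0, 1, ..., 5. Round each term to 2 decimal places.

This is a geometric sequence.
i=0: S_0 = 3.81 * 0.56^0 = 3.81
i=1: S_1 = 3.81 * 0.56^1 ≈ 2.13
i=2: S_2 = 3.81 * 0.56^2 ≈ 1.19
i=3: S_3 = 3.81 * 0.56^3 ≈ 0.67
i=4: S_4 = 3.81 * 0.56^4 ≈ 0.37
i=5: S_5 = 3.81 * 0.56^5 ≈ 0.21
The first 6 terms are: [3.81, 2.13, 1.19, 0.67, 0.37, 0.21]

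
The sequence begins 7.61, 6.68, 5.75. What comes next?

Differences: 6.68 - 7.61 = -0.93
This is an arithmetic sequence with common difference d = -0.93.
Next term = 5.75 + -0.93 = 4.82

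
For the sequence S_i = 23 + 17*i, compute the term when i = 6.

S_6 = 23 + 17*6 = 23 + 102 = 125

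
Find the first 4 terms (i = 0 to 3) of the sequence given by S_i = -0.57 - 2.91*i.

This is an arithmetic sequence.
i=0: S_0 = -0.57 + -2.91*0 = -0.57
i=1: S_1 = -0.57 + -2.91*1 = -3.48
i=2: S_2 = -0.57 + -2.91*2 = -6.39
i=3: S_3 = -0.57 + -2.91*3 = -9.3
The first 4 terms are: [-0.57, -3.48, -6.39, -9.3]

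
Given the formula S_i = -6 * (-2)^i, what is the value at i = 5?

S_5 = -6 * (-2)^5 = -6 * -32 = 192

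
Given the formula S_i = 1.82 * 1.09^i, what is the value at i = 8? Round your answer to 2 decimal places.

S_8 = 1.82 * 1.09^8 ≈ 1.82 * 1.9926 ≈ 3.63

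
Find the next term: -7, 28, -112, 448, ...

Ratios: 28 / -7 = -4.0
This is a geometric sequence with common ratio r = -4.
Next term = 448 * -4 = -1792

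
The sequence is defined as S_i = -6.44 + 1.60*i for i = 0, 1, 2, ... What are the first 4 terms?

This is an arithmetic sequence.
i=0: S_0 = -6.44 + 1.6*0 = -6.44
i=1: S_1 = -6.44 + 1.6*1 = -4.84
i=2: S_2 = -6.44 + 1.6*2 = -3.24
i=3: S_3 = -6.44 + 1.6*3 = -1.64
The first 4 terms are: [-6.44, -4.84, -3.24, -1.64]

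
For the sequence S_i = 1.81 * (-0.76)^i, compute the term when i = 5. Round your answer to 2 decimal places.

S_5 = 1.81 * (-0.76)^5 ≈ 1.81 * -0.2536 ≈ -0.46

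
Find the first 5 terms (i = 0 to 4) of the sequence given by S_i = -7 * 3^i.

This is a geometric sequence.
i=0: S_0 = -7 * 3^0 = -7
i=1: S_1 = -7 * 3^1 = -21
i=2: S_2 = -7 * 3^2 = -63
i=3: S_3 = -7 * 3^3 = -189
i=4: S_4 = -7 * 3^4 = -567
The first 5 terms are: [-7, -21, -63, -189, -567]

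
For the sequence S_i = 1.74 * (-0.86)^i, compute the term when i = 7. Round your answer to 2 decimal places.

S_7 = 1.74 * (-0.86)^7 ≈ 1.74 * -0.3479 ≈ -0.61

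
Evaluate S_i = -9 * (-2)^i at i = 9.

S_9 = -9 * (-2)^9 = -9 * -512 = 4608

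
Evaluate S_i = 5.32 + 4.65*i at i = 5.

S_5 = 5.32 + 4.65*5 = 5.32 + 23.25 = 28.57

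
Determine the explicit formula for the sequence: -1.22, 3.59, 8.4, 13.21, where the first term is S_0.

Check differences: 3.59 - -1.22 = 4.81
8.4 - 3.59 = 4.81
Common difference d = 4.81.
First term a = -1.22.
Formula: S_i = -1.22 + 4.81*i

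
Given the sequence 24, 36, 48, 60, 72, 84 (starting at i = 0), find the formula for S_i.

Check differences: 36 - 24 = 12
48 - 36 = 12
Common difference d = 12.
First term a = 24.
Formula: S_i = 24 + 12*i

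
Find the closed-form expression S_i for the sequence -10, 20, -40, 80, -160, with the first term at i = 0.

Check ratios: 20 / -10 = -2.0
Common ratio r = -2.
First term a = -10.
Formula: S_i = -10 * (-2)^i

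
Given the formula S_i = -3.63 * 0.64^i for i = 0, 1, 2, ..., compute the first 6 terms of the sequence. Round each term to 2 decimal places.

This is a geometric sequence.
i=0: S_0 = -3.63 * 0.64^0 = -3.63
i=1: S_1 = -3.63 * 0.64^1 ≈ -2.32
i=2: S_2 = -3.63 * 0.64^2 ≈ -1.49
i=3: S_3 = -3.63 * 0.64^3 ≈ -0.95
i=4: S_4 = -3.63 * 0.64^4 ≈ -0.61
i=5: S_5 = -3.63 * 0.64^5 ≈ -0.39
The first 6 terms are: [-3.63, -2.32, -1.49, -0.95, -0.61, -0.39]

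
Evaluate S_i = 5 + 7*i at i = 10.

S_10 = 5 + 7*10 = 5 + 70 = 75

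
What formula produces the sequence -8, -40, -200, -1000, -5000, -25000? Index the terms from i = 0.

Check ratios: -40 / -8 = 5.0
Common ratio r = 5.
First term a = -8.
Formula: S_i = -8 * 5^i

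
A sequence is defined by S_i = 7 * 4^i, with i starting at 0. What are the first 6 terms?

This is a geometric sequence.
i=0: S_0 = 7 * 4^0 = 7
i=1: S_1 = 7 * 4^1 = 28
i=2: S_2 = 7 * 4^2 = 112
i=3: S_3 = 7 * 4^3 = 448
i=4: S_4 = 7 * 4^4 = 1792
i=5: S_5 = 7 * 4^5 = 7168
The first 6 terms are: [7, 28, 112, 448, 1792, 7168]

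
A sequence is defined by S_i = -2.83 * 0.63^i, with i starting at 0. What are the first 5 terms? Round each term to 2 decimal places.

This is a geometric sequence.
i=0: S_0 = -2.83 * 0.63^0 = -2.83
i=1: S_1 = -2.83 * 0.63^1 ≈ -1.78
i=2: S_2 = -2.83 * 0.63^2 ≈ -1.12
i=3: S_3 = -2.83 * 0.63^3 ≈ -0.71
i=4: S_4 = -2.83 * 0.63^4 ≈ -0.45
The first 5 terms are: [-2.83, -1.78, -1.12, -0.71, -0.45]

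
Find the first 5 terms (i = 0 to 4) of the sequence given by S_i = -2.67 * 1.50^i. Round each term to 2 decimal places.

This is a geometric sequence.
i=0: S_0 = -2.67 * 1.5^0 = -2.67
i=1: S_1 = -2.67 * 1.5^1 ≈ -4.01
i=2: S_2 = -2.67 * 1.5^2 ≈ -6.01
i=3: S_3 = -2.67 * 1.5^3 ≈ -9.01
i=4: S_4 = -2.67 * 1.5^4 ≈ -13.52
The first 5 terms are: [-2.67, -4.01, -6.01, -9.01, -13.52]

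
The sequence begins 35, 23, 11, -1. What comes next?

Differences: 23 - 35 = -12
This is an arithmetic sequence with common difference d = -12.
Next term = -1 + -12 = -13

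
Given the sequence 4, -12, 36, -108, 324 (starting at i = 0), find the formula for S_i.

Check ratios: -12 / 4 = -3.0
Common ratio r = -3.
First term a = 4.
Formula: S_i = 4 * (-3)^i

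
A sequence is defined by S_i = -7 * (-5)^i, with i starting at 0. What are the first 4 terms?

This is a geometric sequence.
i=0: S_0 = -7 * (-5)^0 = -7
i=1: S_1 = -7 * (-5)^1 = 35
i=2: S_2 = -7 * (-5)^2 = -175
i=3: S_3 = -7 * (-5)^3 = 875
The first 4 terms are: [-7, 35, -175, 875]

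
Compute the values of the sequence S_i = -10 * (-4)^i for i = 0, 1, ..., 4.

This is a geometric sequence.
i=0: S_0 = -10 * (-4)^0 = -10
i=1: S_1 = -10 * (-4)^1 = 40
i=2: S_2 = -10 * (-4)^2 = -160
i=3: S_3 = -10 * (-4)^3 = 640
i=4: S_4 = -10 * (-4)^4 = -2560
The first 5 terms are: [-10, 40, -160, 640, -2560]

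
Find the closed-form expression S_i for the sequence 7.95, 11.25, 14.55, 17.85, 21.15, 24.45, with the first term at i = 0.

Check differences: 11.25 - 7.95 = 3.3
14.55 - 11.25 = 3.3
Common difference d = 3.3.
First term a = 7.95.
Formula: S_i = 7.95 + 3.30*i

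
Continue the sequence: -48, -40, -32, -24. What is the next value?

Differences: -40 - -48 = 8
This is an arithmetic sequence with common difference d = 8.
Next term = -24 + 8 = -16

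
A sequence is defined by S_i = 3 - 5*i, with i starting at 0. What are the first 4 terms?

This is an arithmetic sequence.
i=0: S_0 = 3 + -5*0 = 3
i=1: S_1 = 3 + -5*1 = -2
i=2: S_2 = 3 + -5*2 = -7
i=3: S_3 = 3 + -5*3 = -12
The first 4 terms are: [3, -2, -7, -12]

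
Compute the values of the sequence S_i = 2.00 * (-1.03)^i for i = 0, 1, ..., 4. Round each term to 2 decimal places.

This is a geometric sequence.
i=0: S_0 = 2.0 * (-1.03)^0 = 2.0
i=1: S_1 = 2.0 * (-1.03)^1 = -2.06
i=2: S_2 = 2.0 * (-1.03)^2 ≈ 2.12
i=3: S_3 = 2.0 * (-1.03)^3 ≈ -2.19
i=4: S_4 = 2.0 * (-1.03)^4 ≈ 2.25
The first 5 terms are: [2.0, -2.06, 2.12, -2.19, 2.25]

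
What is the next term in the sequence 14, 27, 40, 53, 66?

Differences: 27 - 14 = 13
This is an arithmetic sequence with common difference d = 13.
Next term = 66 + 13 = 79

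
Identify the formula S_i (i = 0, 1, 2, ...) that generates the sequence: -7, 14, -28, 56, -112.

Check ratios: 14 / -7 = -2.0
Common ratio r = -2.
First term a = -7.
Formula: S_i = -7 * (-2)^i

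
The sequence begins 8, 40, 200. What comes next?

Ratios: 40 / 8 = 5.0
This is a geometric sequence with common ratio r = 5.
Next term = 200 * 5 = 1000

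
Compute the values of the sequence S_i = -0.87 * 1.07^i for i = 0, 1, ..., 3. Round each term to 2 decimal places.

This is a geometric sequence.
i=0: S_0 = -0.87 * 1.07^0 = -0.87
i=1: S_1 = -0.87 * 1.07^1 ≈ -0.93
i=2: S_2 = -0.87 * 1.07^2 ≈ -1.0
i=3: S_3 = -0.87 * 1.07^3 ≈ -1.07
The first 4 terms are: [-0.87, -0.93, -1.0, -1.07]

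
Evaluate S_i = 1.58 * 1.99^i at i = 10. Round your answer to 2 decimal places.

S_10 = 1.58 * 1.99^10 ≈ 1.58 * 973.9368 ≈ 1538.82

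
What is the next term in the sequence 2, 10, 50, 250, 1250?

Ratios: 10 / 2 = 5.0
This is a geometric sequence with common ratio r = 5.
Next term = 1250 * 5 = 6250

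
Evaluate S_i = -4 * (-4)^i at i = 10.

S_10 = -4 * (-4)^10 = -4 * 1048576 = -4194304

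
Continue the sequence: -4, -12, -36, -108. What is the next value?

Ratios: -12 / -4 = 3.0
This is a geometric sequence with common ratio r = 3.
Next term = -108 * 3 = -324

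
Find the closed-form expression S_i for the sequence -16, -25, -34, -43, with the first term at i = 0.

Check differences: -25 - -16 = -9
-34 - -25 = -9
Common difference d = -9.
First term a = -16.
Formula: S_i = -16 - 9*i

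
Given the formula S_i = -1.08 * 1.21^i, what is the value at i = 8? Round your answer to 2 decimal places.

S_8 = -1.08 * 1.21^8 ≈ -1.08 * 4.595 ≈ -4.96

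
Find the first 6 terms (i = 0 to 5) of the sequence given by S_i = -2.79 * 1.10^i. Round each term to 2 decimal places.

This is a geometric sequence.
i=0: S_0 = -2.79 * 1.1^0 = -2.79
i=1: S_1 = -2.79 * 1.1^1 ≈ -3.07
i=2: S_2 = -2.79 * 1.1^2 ≈ -3.38
i=3: S_3 = -2.79 * 1.1^3 ≈ -3.71
i=4: S_4 = -2.79 * 1.1^4 ≈ -4.08
i=5: S_5 = -2.79 * 1.1^5 ≈ -4.49
The first 6 terms are: [-2.79, -3.07, -3.38, -3.71, -4.08, -4.49]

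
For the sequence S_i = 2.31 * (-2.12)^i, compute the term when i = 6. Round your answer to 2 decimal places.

S_6 = 2.31 * (-2.12)^6 ≈ 2.31 * 90.7852 ≈ 209.71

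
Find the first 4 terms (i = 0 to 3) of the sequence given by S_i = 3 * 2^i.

This is a geometric sequence.
i=0: S_0 = 3 * 2^0 = 3
i=1: S_1 = 3 * 2^1 = 6
i=2: S_2 = 3 * 2^2 = 12
i=3: S_3 = 3 * 2^3 = 24
The first 4 terms are: [3, 6, 12, 24]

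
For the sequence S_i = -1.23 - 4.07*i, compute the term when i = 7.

S_7 = -1.23 + -4.07*7 = -1.23 + -28.49 = -29.72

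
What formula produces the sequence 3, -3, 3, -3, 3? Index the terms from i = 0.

Check ratios: -3 / 3 = -1.0
Common ratio r = -1.
First term a = 3.
Formula: S_i = 3 * (-1)^i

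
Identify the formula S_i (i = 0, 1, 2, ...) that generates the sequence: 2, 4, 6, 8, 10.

Check differences: 4 - 2 = 2
6 - 4 = 2
Common difference d = 2.
First term a = 2.
Formula: S_i = 2 + 2*i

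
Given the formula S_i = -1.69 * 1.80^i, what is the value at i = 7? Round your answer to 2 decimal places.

S_7 = -1.69 * 1.8^7 ≈ -1.69 * 61.222 ≈ -103.47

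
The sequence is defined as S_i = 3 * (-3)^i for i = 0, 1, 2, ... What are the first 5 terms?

This is a geometric sequence.
i=0: S_0 = 3 * (-3)^0 = 3
i=1: S_1 = 3 * (-3)^1 = -9
i=2: S_2 = 3 * (-3)^2 = 27
i=3: S_3 = 3 * (-3)^3 = -81
i=4: S_4 = 3 * (-3)^4 = 243
The first 5 terms are: [3, -9, 27, -81, 243]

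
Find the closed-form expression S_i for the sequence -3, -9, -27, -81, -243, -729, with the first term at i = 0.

Check ratios: -9 / -3 = 3.0
Common ratio r = 3.
First term a = -3.
Formula: S_i = -3 * 3^i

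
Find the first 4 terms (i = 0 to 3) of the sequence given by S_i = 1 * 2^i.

This is a geometric sequence.
i=0: S_0 = 1 * 2^0 = 1
i=1: S_1 = 1 * 2^1 = 2
i=2: S_2 = 1 * 2^2 = 4
i=3: S_3 = 1 * 2^3 = 8
The first 4 terms are: [1, 2, 4, 8]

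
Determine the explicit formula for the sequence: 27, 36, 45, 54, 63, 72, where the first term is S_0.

Check differences: 36 - 27 = 9
45 - 36 = 9
Common difference d = 9.
First term a = 27.
Formula: S_i = 27 + 9*i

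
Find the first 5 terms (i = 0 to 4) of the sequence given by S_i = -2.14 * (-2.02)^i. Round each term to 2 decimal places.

This is a geometric sequence.
i=0: S_0 = -2.14 * (-2.02)^0 = -2.14
i=1: S_1 = -2.14 * (-2.02)^1 ≈ 4.32
i=2: S_2 = -2.14 * (-2.02)^2 ≈ -8.73
i=3: S_3 = -2.14 * (-2.02)^3 ≈ 17.64
i=4: S_4 = -2.14 * (-2.02)^4 ≈ -35.63
The first 5 terms are: [-2.14, 4.32, -8.73, 17.64, -35.63]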